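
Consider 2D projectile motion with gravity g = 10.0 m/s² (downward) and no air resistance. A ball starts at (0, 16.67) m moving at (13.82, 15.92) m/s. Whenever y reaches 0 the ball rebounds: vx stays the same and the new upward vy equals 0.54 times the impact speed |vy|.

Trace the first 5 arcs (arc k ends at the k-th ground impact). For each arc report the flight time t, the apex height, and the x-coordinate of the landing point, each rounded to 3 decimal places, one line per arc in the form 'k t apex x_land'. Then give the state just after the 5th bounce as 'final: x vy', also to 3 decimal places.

1 4.014 29.342 55.480
2 2.616 8.556 91.637
3 1.413 2.495 111.162
4 0.763 0.728 121.706
5 0.412 0.212 127.399
final: 127.399 1.112

Arc 1: start y=16.670, vy=15.920 → t=4.014, apex=29.342, x_land=55.480, impact vy=-24.225
  bounce: vy ← 0.54·24.225 = 13.081
Arc 2: start y=0.000, vy=13.081 → t=2.616, apex=8.556, x_land=91.637, impact vy=-13.081
  bounce: vy ← 0.54·13.081 = 7.064
Arc 3: start y=0.000, vy=7.064 → t=1.413, apex=2.495, x_land=111.162, impact vy=-7.064
  bounce: vy ← 0.54·7.064 = 3.815
Arc 4: start y=0.000, vy=3.815 → t=0.763, apex=0.728, x_land=121.706, impact vy=-3.815
  bounce: vy ← 0.54·3.815 = 2.060
Arc 5: start y=0.000, vy=2.060 → t=0.412, apex=0.212, x_land=127.399, impact vy=-2.060
  bounce: vy ← 0.54·2.060 = 1.112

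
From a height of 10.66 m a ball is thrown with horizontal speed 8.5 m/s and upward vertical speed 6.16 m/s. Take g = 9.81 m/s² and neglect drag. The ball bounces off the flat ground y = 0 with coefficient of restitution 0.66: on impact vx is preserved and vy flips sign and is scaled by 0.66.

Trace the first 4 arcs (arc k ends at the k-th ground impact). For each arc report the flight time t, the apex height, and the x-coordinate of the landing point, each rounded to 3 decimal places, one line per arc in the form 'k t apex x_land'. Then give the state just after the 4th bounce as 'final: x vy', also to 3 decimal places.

Arc 1: start y=10.660, vy=6.160 → t=2.230, apex=12.594, x_land=18.958, impact vy=-15.719
  bounce: vy ← 0.66·15.719 = 10.375
Arc 2: start y=0.000, vy=10.375 → t=2.115, apex=5.486, x_land=36.936, impact vy=-10.375
  bounce: vy ← 0.66·10.375 = 6.847
Arc 3: start y=0.000, vy=6.847 → t=1.396, apex=2.390, x_land=48.802, impact vy=-6.847
  bounce: vy ← 0.66·6.847 = 4.519
Arc 4: start y=0.000, vy=4.519 → t=0.921, apex=1.041, x_land=56.633, impact vy=-4.519
  bounce: vy ← 0.66·4.519 = 2.983

1 2.230 12.594 18.958
2 2.115 5.486 36.936
3 1.396 2.390 48.802
4 0.921 1.041 56.633
final: 56.633 2.983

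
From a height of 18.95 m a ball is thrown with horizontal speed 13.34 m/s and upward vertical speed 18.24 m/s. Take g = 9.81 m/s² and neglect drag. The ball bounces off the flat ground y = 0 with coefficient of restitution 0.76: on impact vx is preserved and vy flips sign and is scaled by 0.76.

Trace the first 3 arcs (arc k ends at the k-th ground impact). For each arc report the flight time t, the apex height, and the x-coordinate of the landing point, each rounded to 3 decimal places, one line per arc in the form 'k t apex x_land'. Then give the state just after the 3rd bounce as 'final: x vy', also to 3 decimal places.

1 4.565 35.907 60.897
2 4.113 20.740 115.758
3 3.126 11.979 157.453
final: 157.453 11.651

Arc 1: start y=18.950, vy=18.240 → t=4.565, apex=35.907, x_land=60.897, impact vy=-26.542
  bounce: vy ← 0.76·26.542 = 20.172
Arc 2: start y=0.000, vy=20.172 → t=4.113, apex=20.740, x_land=115.758, impact vy=-20.172
  bounce: vy ← 0.76·20.172 = 15.331
Arc 3: start y=0.000, vy=15.331 → t=3.126, apex=11.979, x_land=157.453, impact vy=-15.331
  bounce: vy ← 0.76·15.331 = 11.651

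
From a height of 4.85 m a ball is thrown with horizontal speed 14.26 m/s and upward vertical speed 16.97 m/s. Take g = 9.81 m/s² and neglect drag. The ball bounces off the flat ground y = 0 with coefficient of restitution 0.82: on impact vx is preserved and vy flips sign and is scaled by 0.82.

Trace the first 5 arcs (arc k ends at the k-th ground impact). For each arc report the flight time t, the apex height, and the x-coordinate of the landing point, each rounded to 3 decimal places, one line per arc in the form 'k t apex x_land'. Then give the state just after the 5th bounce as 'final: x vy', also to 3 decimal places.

Arc 1: start y=4.850, vy=16.970 → t=3.725, apex=19.528, x_land=53.121, impact vy=-19.574
  bounce: vy ← 0.82·19.574 = 16.051
Arc 2: start y=0.000, vy=16.051 → t=3.272, apex=13.131, x_land=99.784, impact vy=-16.051
  bounce: vy ← 0.82·16.051 = 13.161
Arc 3: start y=0.000, vy=13.161 → t=2.683, apex=8.829, x_land=138.047, impact vy=-13.161
  bounce: vy ← 0.82·13.161 = 10.792
Arc 4: start y=0.000, vy=10.792 → t=2.200, apex=5.937, x_land=169.424, impact vy=-10.792
  bounce: vy ← 0.82·10.792 = 8.850
Arc 5: start y=0.000, vy=8.850 → t=1.804, apex=3.992, x_land=195.152, impact vy=-8.850
  bounce: vy ← 0.82·8.850 = 7.257

1 3.725 19.528 53.121
2 3.272 13.131 99.784
3 2.683 8.829 138.047
4 2.200 5.937 169.424
5 1.804 3.992 195.152
final: 195.152 7.257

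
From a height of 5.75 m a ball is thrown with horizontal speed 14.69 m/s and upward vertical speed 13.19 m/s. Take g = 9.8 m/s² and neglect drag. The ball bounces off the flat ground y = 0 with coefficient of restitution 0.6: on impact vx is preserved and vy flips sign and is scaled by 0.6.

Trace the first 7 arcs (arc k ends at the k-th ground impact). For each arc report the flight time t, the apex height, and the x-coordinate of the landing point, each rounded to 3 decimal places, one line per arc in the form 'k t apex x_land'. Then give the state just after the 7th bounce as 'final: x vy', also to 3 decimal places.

1 3.074 14.626 45.152
2 2.073 5.265 75.608
3 1.244 1.896 93.881
4 0.746 0.682 104.845
5 0.448 0.246 111.424
6 0.269 0.088 115.371
7 0.161 0.032 117.739
final: 117.739 0.474

Arc 1: start y=5.750, vy=13.190 → t=3.074, apex=14.626, x_land=45.152, impact vy=-16.932
  bounce: vy ← 0.6·16.932 = 10.159
Arc 2: start y=0.000, vy=10.159 → t=2.073, apex=5.265, x_land=75.608, impact vy=-10.159
  bounce: vy ← 0.6·10.159 = 6.095
Arc 3: start y=0.000, vy=6.095 → t=1.244, apex=1.896, x_land=93.881, impact vy=-6.095
  bounce: vy ← 0.6·6.095 = 3.657
Arc 4: start y=0.000, vy=3.657 → t=0.746, apex=0.682, x_land=104.845, impact vy=-3.657
  bounce: vy ← 0.6·3.657 = 2.194
Arc 5: start y=0.000, vy=2.194 → t=0.448, apex=0.246, x_land=111.424, impact vy=-2.194
  bounce: vy ← 0.6·2.194 = 1.317
Arc 6: start y=0.000, vy=1.317 → t=0.269, apex=0.088, x_land=115.371, impact vy=-1.317
  bounce: vy ← 0.6·1.317 = 0.790
Arc 7: start y=0.000, vy=0.790 → t=0.161, apex=0.032, x_land=117.739, impact vy=-0.790
  bounce: vy ← 0.6·0.790 = 0.474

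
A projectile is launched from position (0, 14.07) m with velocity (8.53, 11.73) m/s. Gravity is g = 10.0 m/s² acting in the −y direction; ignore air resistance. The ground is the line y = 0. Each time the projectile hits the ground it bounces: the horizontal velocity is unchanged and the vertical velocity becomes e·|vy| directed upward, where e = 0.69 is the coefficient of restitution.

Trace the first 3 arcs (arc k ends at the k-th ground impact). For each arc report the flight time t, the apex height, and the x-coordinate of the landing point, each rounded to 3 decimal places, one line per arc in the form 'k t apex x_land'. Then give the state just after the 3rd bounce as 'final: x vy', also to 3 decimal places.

Arc 1: start y=14.070, vy=11.730 → t=3.220, apex=20.950, x_land=27.466, impact vy=-20.469
  bounce: vy ← 0.69·20.469 = 14.124
Arc 2: start y=0.000, vy=14.124 → t=2.825, apex=9.974, x_land=51.561, impact vy=-14.124
  bounce: vy ← 0.69·14.124 = 9.745
Arc 3: start y=0.000, vy=9.745 → t=1.949, apex=4.749, x_land=68.187, impact vy=-9.745
  bounce: vy ← 0.69·9.745 = 6.724

1 3.220 20.950 27.466
2 2.825 9.974 51.561
3 1.949 4.749 68.187
final: 68.187 6.724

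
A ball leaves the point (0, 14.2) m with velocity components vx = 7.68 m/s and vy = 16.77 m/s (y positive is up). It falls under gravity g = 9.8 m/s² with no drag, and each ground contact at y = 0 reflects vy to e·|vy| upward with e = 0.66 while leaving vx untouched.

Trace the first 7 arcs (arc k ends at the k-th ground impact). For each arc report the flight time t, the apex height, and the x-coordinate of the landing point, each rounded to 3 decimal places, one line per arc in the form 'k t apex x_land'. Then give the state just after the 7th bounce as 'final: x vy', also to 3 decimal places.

1 4.125 28.549 31.680
2 3.186 12.436 56.150
3 2.103 5.417 72.300
4 1.388 2.360 82.959
5 0.916 1.028 89.994
6 0.605 0.448 94.637
7 0.399 0.195 97.701
final: 97.701 1.290

Arc 1: start y=14.200, vy=16.770 → t=4.125, apex=28.549, x_land=31.680, impact vy=-23.655
  bounce: vy ← 0.66·23.655 = 15.612
Arc 2: start y=0.000, vy=15.612 → t=3.186, apex=12.436, x_land=56.150, impact vy=-15.612
  bounce: vy ← 0.66·15.612 = 10.304
Arc 3: start y=0.000, vy=10.304 → t=2.103, apex=5.417, x_land=72.300, impact vy=-10.304
  bounce: vy ← 0.66·10.304 = 6.801
Arc 4: start y=0.000, vy=6.801 → t=1.388, apex=2.360, x_land=82.959, impact vy=-6.801
  bounce: vy ← 0.66·6.801 = 4.488
Arc 5: start y=0.000, vy=4.488 → t=0.916, apex=1.028, x_land=89.994, impact vy=-4.488
  bounce: vy ← 0.66·4.488 = 2.962
Arc 6: start y=0.000, vy=2.962 → t=0.605, apex=0.448, x_land=94.637, impact vy=-2.962
  bounce: vy ← 0.66·2.962 = 1.955
Arc 7: start y=0.000, vy=1.955 → t=0.399, apex=0.195, x_land=97.701, impact vy=-1.955
  bounce: vy ← 0.66·1.955 = 1.290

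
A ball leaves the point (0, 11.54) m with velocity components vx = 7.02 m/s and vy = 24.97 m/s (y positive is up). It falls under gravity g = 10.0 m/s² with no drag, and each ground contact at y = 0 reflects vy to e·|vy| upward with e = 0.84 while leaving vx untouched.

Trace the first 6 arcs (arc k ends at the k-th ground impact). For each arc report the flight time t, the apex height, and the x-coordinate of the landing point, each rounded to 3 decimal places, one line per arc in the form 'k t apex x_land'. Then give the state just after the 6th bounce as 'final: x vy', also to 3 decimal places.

Arc 1: start y=11.540, vy=24.970 → t=5.420, apex=42.715, x_land=38.047, impact vy=-29.228
  bounce: vy ← 0.84·29.228 = 24.552
Arc 2: start y=0.000, vy=24.552 → t=4.910, apex=30.140, x_land=72.518, impact vy=-24.552
  bounce: vy ← 0.84·24.552 = 20.624
Arc 3: start y=0.000, vy=20.624 → t=4.125, apex=21.267, x_land=101.474, impact vy=-20.624
  bounce: vy ← 0.84·20.624 = 17.324
Arc 4: start y=0.000, vy=17.324 → t=3.465, apex=15.006, x_land=125.796, impact vy=-17.324
  bounce: vy ← 0.84·17.324 = 14.552
Arc 5: start y=0.000, vy=14.552 → t=2.910, apex=10.588, x_land=146.227, impact vy=-14.552
  bounce: vy ← 0.84·14.552 = 12.224
Arc 6: start y=0.000, vy=12.224 → t=2.445, apex=7.471, x_land=163.389, impact vy=-12.224
  bounce: vy ← 0.84·12.224 = 10.268

1 5.420 42.715 38.047
2 4.910 30.140 72.518
3 4.125 21.267 101.474
4 3.465 15.006 125.796
5 2.910 10.588 146.227
6 2.445 7.471 163.389
final: 163.389 10.268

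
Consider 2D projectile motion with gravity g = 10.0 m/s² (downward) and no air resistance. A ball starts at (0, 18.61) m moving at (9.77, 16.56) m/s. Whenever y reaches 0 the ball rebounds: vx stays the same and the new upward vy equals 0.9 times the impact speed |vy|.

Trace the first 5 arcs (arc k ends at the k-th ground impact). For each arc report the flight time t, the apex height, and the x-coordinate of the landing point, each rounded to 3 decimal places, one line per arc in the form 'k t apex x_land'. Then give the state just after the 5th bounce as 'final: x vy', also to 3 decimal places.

1 4.199 32.322 41.019
2 4.577 26.181 85.732
3 4.119 21.206 125.973
4 3.707 17.177 162.190
5 3.336 13.913 194.786
final: 194.786 15.013

Arc 1: start y=18.610, vy=16.560 → t=4.199, apex=32.322, x_land=41.019, impact vy=-25.425
  bounce: vy ← 0.9·25.425 = 22.883
Arc 2: start y=0.000, vy=22.883 → t=4.577, apex=26.181, x_land=85.732, impact vy=-22.883
  bounce: vy ← 0.9·22.883 = 20.594
Arc 3: start y=0.000, vy=20.594 → t=4.119, apex=21.206, x_land=125.973, impact vy=-20.594
  bounce: vy ← 0.9·20.594 = 18.535
Arc 4: start y=0.000, vy=18.535 → t=3.707, apex=17.177, x_land=162.190, impact vy=-18.535
  bounce: vy ← 0.9·18.535 = 16.681
Arc 5: start y=0.000, vy=16.681 → t=3.336, apex=13.913, x_land=194.786, impact vy=-16.681
  bounce: vy ← 0.9·16.681 = 15.013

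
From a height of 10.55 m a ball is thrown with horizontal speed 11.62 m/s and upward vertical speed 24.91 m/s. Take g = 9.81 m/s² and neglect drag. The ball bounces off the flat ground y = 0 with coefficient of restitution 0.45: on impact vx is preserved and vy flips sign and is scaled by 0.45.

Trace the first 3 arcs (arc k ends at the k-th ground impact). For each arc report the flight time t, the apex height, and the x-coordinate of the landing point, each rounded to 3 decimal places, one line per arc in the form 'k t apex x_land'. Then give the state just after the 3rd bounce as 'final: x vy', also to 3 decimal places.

1 5.472 42.176 63.580
2 2.639 8.541 94.246
3 1.188 1.729 108.046
final: 108.046 2.621

Arc 1: start y=10.550, vy=24.910 → t=5.472, apex=42.176, x_land=63.580, impact vy=-28.766
  bounce: vy ← 0.45·28.766 = 12.945
Arc 2: start y=0.000, vy=12.945 → t=2.639, apex=8.541, x_land=94.246, impact vy=-12.945
  bounce: vy ← 0.45·12.945 = 5.825
Arc 3: start y=0.000, vy=5.825 → t=1.188, apex=1.729, x_land=108.046, impact vy=-5.825
  bounce: vy ← 0.45·5.825 = 2.621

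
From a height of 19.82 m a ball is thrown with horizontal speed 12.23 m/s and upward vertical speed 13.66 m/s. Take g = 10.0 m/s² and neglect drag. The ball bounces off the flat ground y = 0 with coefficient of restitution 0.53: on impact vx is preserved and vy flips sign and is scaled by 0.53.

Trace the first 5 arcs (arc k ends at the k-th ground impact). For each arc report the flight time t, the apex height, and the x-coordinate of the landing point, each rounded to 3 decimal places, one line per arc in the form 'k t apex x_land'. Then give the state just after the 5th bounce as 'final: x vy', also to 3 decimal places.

1 3.781 29.150 46.236
2 2.559 8.188 77.537
3 1.356 2.300 94.127
4 0.719 0.646 102.920
5 0.381 0.181 107.580
final: 107.580 1.010

Arc 1: start y=19.820, vy=13.660 → t=3.781, apex=29.150, x_land=46.236, impact vy=-24.145
  bounce: vy ← 0.53·24.145 = 12.797
Arc 2: start y=0.000, vy=12.797 → t=2.559, apex=8.188, x_land=77.537, impact vy=-12.797
  bounce: vy ← 0.53·12.797 = 6.782
Arc 3: start y=0.000, vy=6.782 → t=1.356, apex=2.300, x_land=94.127, impact vy=-6.782
  bounce: vy ← 0.53·6.782 = 3.595
Arc 4: start y=0.000, vy=3.595 → t=0.719, apex=0.646, x_land=102.920, impact vy=-3.595
  bounce: vy ← 0.53·3.595 = 1.905
Arc 5: start y=0.000, vy=1.905 → t=0.381, apex=0.181, x_land=107.580, impact vy=-1.905
  bounce: vy ← 0.53·1.905 = 1.010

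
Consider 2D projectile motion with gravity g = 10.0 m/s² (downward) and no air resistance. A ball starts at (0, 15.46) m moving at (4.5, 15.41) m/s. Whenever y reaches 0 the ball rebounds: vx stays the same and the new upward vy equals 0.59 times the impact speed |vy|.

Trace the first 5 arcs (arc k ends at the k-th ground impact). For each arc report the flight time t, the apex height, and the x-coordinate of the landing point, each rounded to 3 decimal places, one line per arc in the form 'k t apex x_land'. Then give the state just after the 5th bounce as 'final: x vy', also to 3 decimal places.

Arc 1: start y=15.460, vy=15.410 → t=3.879, apex=27.333, x_land=17.456, impact vy=-23.381
  bounce: vy ← 0.59·23.381 = 13.795
Arc 2: start y=0.000, vy=13.795 → t=2.759, apex=9.515, x_land=29.871, impact vy=-13.795
  bounce: vy ← 0.59·13.795 = 8.139
Arc 3: start y=0.000, vy=8.139 → t=1.628, apex=3.312, x_land=37.196, impact vy=-8.139
  bounce: vy ← 0.59·8.139 = 4.802
Arc 4: start y=0.000, vy=4.802 → t=0.960, apex=1.153, x_land=41.518, impact vy=-4.802
  bounce: vy ← 0.59·4.802 = 2.833
Arc 5: start y=0.000, vy=2.833 → t=0.567, apex=0.401, x_land=44.068, impact vy=-2.833
  bounce: vy ← 0.59·2.833 = 1.672

1 3.879 27.333 17.456
2 2.759 9.515 29.871
3 1.628 3.312 37.196
4 0.960 1.153 41.518
5 0.567 0.401 44.068
final: 44.068 1.672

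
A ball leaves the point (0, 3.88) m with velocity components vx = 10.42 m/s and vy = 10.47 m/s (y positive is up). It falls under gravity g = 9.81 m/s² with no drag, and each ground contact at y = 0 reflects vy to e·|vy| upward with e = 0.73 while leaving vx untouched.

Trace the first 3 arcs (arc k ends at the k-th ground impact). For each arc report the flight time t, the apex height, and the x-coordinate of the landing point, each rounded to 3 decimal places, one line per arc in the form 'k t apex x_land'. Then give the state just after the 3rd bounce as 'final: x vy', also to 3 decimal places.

1 2.457 9.467 25.597
2 2.028 5.045 46.733
3 1.481 2.689 62.162
final: 62.162 5.302

Arc 1: start y=3.880, vy=10.470 → t=2.457, apex=9.467, x_land=25.597, impact vy=-13.629
  bounce: vy ← 0.73·13.629 = 9.949
Arc 2: start y=0.000, vy=9.949 → t=2.028, apex=5.045, x_land=46.733, impact vy=-9.949
  bounce: vy ← 0.73·9.949 = 7.263
Arc 3: start y=0.000, vy=7.263 → t=1.481, apex=2.689, x_land=62.162, impact vy=-7.263
  bounce: vy ← 0.73·7.263 = 5.302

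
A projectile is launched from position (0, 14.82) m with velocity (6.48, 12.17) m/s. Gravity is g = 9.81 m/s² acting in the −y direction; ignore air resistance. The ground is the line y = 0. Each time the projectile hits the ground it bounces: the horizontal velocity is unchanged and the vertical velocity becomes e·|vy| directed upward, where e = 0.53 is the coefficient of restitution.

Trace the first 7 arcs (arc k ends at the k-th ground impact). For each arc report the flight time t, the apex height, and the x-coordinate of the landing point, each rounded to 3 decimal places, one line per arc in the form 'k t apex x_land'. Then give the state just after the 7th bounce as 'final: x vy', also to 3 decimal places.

Arc 1: start y=14.820, vy=12.170 → t=3.376, apex=22.369, x_land=21.877, impact vy=-20.949
  bounce: vy ← 0.53·20.949 = 11.103
Arc 2: start y=0.000, vy=11.103 → t=2.264, apex=6.283, x_land=36.545, impact vy=-11.103
  bounce: vy ← 0.53·11.103 = 5.885
Arc 3: start y=0.000, vy=5.885 → t=1.200, apex=1.765, x_land=44.320, impact vy=-5.885
  bounce: vy ← 0.53·5.885 = 3.119
Arc 4: start y=0.000, vy=3.119 → t=0.636, apex=0.496, x_land=48.440, impact vy=-3.119
  bounce: vy ← 0.53·3.119 = 1.653
Arc 5: start y=0.000, vy=1.653 → t=0.337, apex=0.139, x_land=50.624, impact vy=-1.653
  bounce: vy ← 0.53·1.653 = 0.876
Arc 6: start y=0.000, vy=0.876 → t=0.179, apex=0.039, x_land=51.781, impact vy=-0.876
  bounce: vy ← 0.53·0.876 = 0.464
Arc 7: start y=0.000, vy=0.464 → t=0.095, apex=0.011, x_land=52.395, impact vy=-0.464
  bounce: vy ← 0.53·0.464 = 0.246

1 3.376 22.369 21.877
2 2.264 6.283 36.545
3 1.200 1.765 44.320
4 0.636 0.496 48.440
5 0.337 0.139 50.624
6 0.179 0.039 51.781
7 0.095 0.011 52.395
final: 52.395 0.246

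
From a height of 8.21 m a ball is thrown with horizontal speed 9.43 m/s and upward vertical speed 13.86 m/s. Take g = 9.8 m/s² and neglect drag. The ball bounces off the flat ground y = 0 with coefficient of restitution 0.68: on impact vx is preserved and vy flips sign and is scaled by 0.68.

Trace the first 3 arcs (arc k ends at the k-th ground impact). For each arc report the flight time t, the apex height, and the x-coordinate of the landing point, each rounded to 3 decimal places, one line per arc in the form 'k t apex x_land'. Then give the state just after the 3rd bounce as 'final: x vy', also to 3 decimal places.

1 3.332 18.011 31.416
2 2.607 8.328 56.004
3 1.773 3.851 72.724
final: 72.724 5.908

Arc 1: start y=8.210, vy=13.860 → t=3.332, apex=18.011, x_land=31.416, impact vy=-18.789
  bounce: vy ← 0.68·18.789 = 12.776
Arc 2: start y=0.000, vy=12.776 → t=2.607, apex=8.328, x_land=56.004, impact vy=-12.776
  bounce: vy ← 0.68·12.776 = 8.688
Arc 3: start y=0.000, vy=8.688 → t=1.773, apex=3.851, x_land=72.724, impact vy=-8.688
  bounce: vy ← 0.68·8.688 = 5.908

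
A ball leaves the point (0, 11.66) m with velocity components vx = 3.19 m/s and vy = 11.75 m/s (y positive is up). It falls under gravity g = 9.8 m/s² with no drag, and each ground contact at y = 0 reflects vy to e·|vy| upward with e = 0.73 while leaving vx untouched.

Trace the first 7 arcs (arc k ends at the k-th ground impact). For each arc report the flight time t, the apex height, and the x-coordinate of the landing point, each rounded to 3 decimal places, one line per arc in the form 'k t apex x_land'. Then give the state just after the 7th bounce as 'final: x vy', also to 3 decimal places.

1 3.153 18.704 10.057
2 2.852 9.967 19.157
3 2.082 5.312 25.799
4 1.520 2.831 30.648
5 1.110 1.508 34.188
6 0.810 0.804 36.772
7 0.591 0.428 38.659
final: 38.659 2.115

Arc 1: start y=11.660, vy=11.750 → t=3.153, apex=18.704, x_land=10.057, impact vy=-19.147
  bounce: vy ← 0.73·19.147 = 13.977
Arc 2: start y=0.000, vy=13.977 → t=2.852, apex=9.967, x_land=19.157, impact vy=-13.977
  bounce: vy ← 0.73·13.977 = 10.203
Arc 3: start y=0.000, vy=10.203 → t=2.082, apex=5.312, x_land=25.799, impact vy=-10.203
  bounce: vy ← 0.73·10.203 = 7.448
Arc 4: start y=0.000, vy=7.448 → t=1.520, apex=2.831, x_land=30.648, impact vy=-7.448
  bounce: vy ← 0.73·7.448 = 5.437
Arc 5: start y=0.000, vy=5.437 → t=1.110, apex=1.508, x_land=34.188, impact vy=-5.437
  bounce: vy ← 0.73·5.437 = 3.969
Arc 6: start y=0.000, vy=3.969 → t=0.810, apex=0.804, x_land=36.772, impact vy=-3.969
  bounce: vy ← 0.73·3.969 = 2.898
Arc 7: start y=0.000, vy=2.898 → t=0.591, apex=0.428, x_land=38.659, impact vy=-2.898
  bounce: vy ← 0.73·2.898 = 2.115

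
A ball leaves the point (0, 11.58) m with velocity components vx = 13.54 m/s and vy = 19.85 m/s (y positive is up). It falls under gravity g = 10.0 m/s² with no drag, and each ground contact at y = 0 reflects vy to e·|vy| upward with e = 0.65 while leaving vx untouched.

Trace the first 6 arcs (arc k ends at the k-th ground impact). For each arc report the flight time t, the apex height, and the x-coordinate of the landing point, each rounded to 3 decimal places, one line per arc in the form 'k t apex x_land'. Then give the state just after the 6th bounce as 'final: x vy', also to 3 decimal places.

1 4.486 31.281 60.744
2 3.252 13.216 104.771
3 2.114 5.584 133.388
4 1.374 2.359 151.990
5 0.893 0.997 164.080
6 0.580 0.421 171.939
final: 171.939 1.886

Arc 1: start y=11.580, vy=19.850 → t=4.486, apex=31.281, x_land=60.744, impact vy=-25.012
  bounce: vy ← 0.65·25.012 = 16.258
Arc 2: start y=0.000, vy=16.258 → t=3.252, apex=13.216, x_land=104.771, impact vy=-16.258
  bounce: vy ← 0.65·16.258 = 10.568
Arc 3: start y=0.000, vy=10.568 → t=2.114, apex=5.584, x_land=133.388, impact vy=-10.568
  bounce: vy ← 0.65·10.568 = 6.869
Arc 4: start y=0.000, vy=6.869 → t=1.374, apex=2.359, x_land=151.990, impact vy=-6.869
  bounce: vy ← 0.65·6.869 = 4.465
Arc 5: start y=0.000, vy=4.465 → t=0.893, apex=0.997, x_land=164.080, impact vy=-4.465
  bounce: vy ← 0.65·4.465 = 2.902
Arc 6: start y=0.000, vy=2.902 → t=0.580, apex=0.421, x_land=171.939, impact vy=-2.902
  bounce: vy ← 0.65·2.902 = 1.886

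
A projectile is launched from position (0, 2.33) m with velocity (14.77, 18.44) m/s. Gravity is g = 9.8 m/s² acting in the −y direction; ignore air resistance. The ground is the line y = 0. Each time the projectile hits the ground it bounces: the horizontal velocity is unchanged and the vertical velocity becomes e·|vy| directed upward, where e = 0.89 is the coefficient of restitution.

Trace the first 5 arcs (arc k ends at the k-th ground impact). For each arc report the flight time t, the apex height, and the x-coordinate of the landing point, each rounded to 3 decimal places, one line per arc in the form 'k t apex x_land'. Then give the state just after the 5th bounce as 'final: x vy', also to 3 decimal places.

Arc 1: start y=2.330, vy=18.440 → t=3.886, apex=19.679, x_land=57.391, impact vy=-19.639
  bounce: vy ← 0.89·19.639 = 17.479
Arc 2: start y=0.000, vy=17.479 → t=3.567, apex=15.587, x_land=110.078, impact vy=-17.479
  bounce: vy ← 0.89·17.479 = 15.556
Arc 3: start y=0.000, vy=15.556 → t=3.175, apex=12.347, x_land=156.969, impact vy=-15.556
  bounce: vy ← 0.89·15.556 = 13.845
Arc 4: start y=0.000, vy=13.845 → t=2.826, apex=9.780, x_land=198.702, impact vy=-13.845
  bounce: vy ← 0.89·13.845 = 12.322
Arc 5: start y=0.000, vy=12.322 → t=2.515, apex=7.747, x_land=235.844, impact vy=-12.322
  bounce: vy ← 0.89·12.322 = 10.967

1 3.886 19.679 57.391
2 3.567 15.587 110.078
3 3.175 12.347 156.969
4 2.826 9.780 198.702
5 2.515 7.747 235.844
final: 235.844 10.967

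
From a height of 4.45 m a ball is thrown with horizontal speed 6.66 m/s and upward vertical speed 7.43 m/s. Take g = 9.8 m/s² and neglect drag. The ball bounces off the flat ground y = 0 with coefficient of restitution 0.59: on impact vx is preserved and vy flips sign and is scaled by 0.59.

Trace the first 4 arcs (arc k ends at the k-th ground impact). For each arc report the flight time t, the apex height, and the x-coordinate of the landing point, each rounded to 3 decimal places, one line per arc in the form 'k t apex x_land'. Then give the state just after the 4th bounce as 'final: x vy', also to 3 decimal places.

1 1.976 7.267 13.160
2 1.437 2.529 22.730
3 0.848 0.881 28.376
4 0.500 0.307 31.708
final: 31.708 1.446

Arc 1: start y=4.450, vy=7.430 → t=1.976, apex=7.267, x_land=13.160, impact vy=-11.934
  bounce: vy ← 0.59·11.934 = 7.041
Arc 2: start y=0.000, vy=7.041 → t=1.437, apex=2.529, x_land=22.730, impact vy=-7.041
  bounce: vy ← 0.59·7.041 = 4.154
Arc 3: start y=0.000, vy=4.154 → t=0.848, apex=0.881, x_land=28.376, impact vy=-4.154
  bounce: vy ← 0.59·4.154 = 2.451
Arc 4: start y=0.000, vy=2.451 → t=0.500, apex=0.307, x_land=31.708, impact vy=-2.451
  bounce: vy ← 0.59·2.451 = 1.446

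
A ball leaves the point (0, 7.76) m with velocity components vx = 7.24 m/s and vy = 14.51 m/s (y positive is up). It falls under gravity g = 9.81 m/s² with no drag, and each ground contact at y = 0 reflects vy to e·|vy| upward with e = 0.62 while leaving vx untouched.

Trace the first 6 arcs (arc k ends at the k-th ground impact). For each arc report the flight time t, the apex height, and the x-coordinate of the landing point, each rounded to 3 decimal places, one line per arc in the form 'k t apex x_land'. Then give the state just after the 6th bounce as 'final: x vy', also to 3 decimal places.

Arc 1: start y=7.760, vy=14.510 → t=3.421, apex=18.491, x_land=24.766, impact vy=-19.047
  bounce: vy ← 0.62·19.047 = 11.809
Arc 2: start y=0.000, vy=11.809 → t=2.408, apex=7.108, x_land=42.197, impact vy=-11.809
  bounce: vy ← 0.62·11.809 = 7.322
Arc 3: start y=0.000, vy=7.322 → t=1.493, apex=2.732, x_land=53.004, impact vy=-7.322
  bounce: vy ← 0.62·7.322 = 4.539
Arc 4: start y=0.000, vy=4.539 → t=0.925, apex=1.050, x_land=59.704, impact vy=-4.539
  bounce: vy ← 0.62·4.539 = 2.814
Arc 5: start y=0.000, vy=2.814 → t=0.574, apex=0.404, x_land=63.859, impact vy=-2.814
  bounce: vy ← 0.62·2.814 = 1.745
Arc 6: start y=0.000, vy=1.745 → t=0.356, apex=0.155, x_land=66.434, impact vy=-1.745
  bounce: vy ← 0.62·1.745 = 1.082

1 3.421 18.491 24.766
2 2.408 7.108 42.197
3 1.493 2.732 53.004
4 0.925 1.050 59.704
5 0.574 0.404 63.859
6 0.356 0.155 66.434
final: 66.434 1.082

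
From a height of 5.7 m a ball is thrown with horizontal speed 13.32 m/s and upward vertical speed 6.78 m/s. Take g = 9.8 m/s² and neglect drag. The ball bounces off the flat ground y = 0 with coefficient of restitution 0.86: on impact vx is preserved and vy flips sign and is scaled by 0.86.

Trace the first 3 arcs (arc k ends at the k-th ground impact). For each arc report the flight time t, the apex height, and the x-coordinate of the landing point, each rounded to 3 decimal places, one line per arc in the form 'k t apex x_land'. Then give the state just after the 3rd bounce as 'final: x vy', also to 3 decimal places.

Arc 1: start y=5.700, vy=6.780 → t=1.973, apex=8.045, x_land=26.283, impact vy=-12.557
  bounce: vy ← 0.86·12.557 = 10.799
Arc 2: start y=0.000, vy=10.799 → t=2.204, apex=5.950, x_land=55.640, impact vy=-10.799
  bounce: vy ← 0.86·10.799 = 9.287
Arc 3: start y=0.000, vy=9.287 → t=1.895, apex=4.401, x_land=80.886, impact vy=-9.287
  bounce: vy ← 0.86·9.287 = 7.987

1 1.973 8.045 26.283
2 2.204 5.950 55.640
3 1.895 4.401 80.886
final: 80.886 7.987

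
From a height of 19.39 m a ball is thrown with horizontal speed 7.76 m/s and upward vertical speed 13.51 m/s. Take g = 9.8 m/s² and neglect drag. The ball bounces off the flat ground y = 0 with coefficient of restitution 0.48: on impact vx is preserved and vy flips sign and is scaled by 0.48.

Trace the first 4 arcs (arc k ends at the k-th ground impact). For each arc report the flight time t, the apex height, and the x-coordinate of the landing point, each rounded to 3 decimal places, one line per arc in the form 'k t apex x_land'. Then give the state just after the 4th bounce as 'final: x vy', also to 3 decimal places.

1 3.799 28.702 29.479
2 2.323 6.613 47.509
3 1.115 1.524 56.163
4 0.535 0.351 60.317
final: 60.317 1.259

Arc 1: start y=19.390, vy=13.510 → t=3.799, apex=28.702, x_land=29.479, impact vy=-23.718
  bounce: vy ← 0.48·23.718 = 11.385
Arc 2: start y=0.000, vy=11.385 → t=2.323, apex=6.613, x_land=47.509, impact vy=-11.385
  bounce: vy ← 0.48·11.385 = 5.465
Arc 3: start y=0.000, vy=5.465 → t=1.115, apex=1.524, x_land=56.163, impact vy=-5.465
  bounce: vy ← 0.48·5.465 = 2.623
Arc 4: start y=0.000, vy=2.623 → t=0.535, apex=0.351, x_land=60.317, impact vy=-2.623
  bounce: vy ← 0.48·2.623 = 1.259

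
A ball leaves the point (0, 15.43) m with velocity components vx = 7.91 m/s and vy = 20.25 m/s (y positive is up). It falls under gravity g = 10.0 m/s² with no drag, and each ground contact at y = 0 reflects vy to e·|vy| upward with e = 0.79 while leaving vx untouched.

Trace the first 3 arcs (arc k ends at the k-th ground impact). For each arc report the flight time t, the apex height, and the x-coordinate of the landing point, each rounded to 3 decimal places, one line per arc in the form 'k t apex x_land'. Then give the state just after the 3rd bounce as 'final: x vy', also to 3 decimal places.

Arc 1: start y=15.430, vy=20.250 → t=4.706, apex=35.933, x_land=37.223, impact vy=-26.808
  bounce: vy ← 0.79·26.808 = 21.178
Arc 2: start y=0.000, vy=21.178 → t=4.236, apex=22.426, x_land=70.727, impact vy=-21.178
  bounce: vy ← 0.79·21.178 = 16.731
Arc 3: start y=0.000, vy=16.731 → t=3.346, apex=13.996, x_land=97.195, impact vy=-16.731
  bounce: vy ← 0.79·16.731 = 13.217

1 4.706 35.933 37.223
2 4.236 22.426 70.727
3 3.346 13.996 97.195
final: 97.195 13.217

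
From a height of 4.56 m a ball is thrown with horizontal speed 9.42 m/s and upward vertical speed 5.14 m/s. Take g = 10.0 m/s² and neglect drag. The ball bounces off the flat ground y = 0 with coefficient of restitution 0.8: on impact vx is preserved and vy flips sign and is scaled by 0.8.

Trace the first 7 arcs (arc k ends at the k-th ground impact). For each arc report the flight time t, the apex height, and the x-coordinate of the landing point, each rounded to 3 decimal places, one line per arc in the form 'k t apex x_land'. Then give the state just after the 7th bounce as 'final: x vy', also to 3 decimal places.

Arc 1: start y=4.560, vy=5.140 → t=1.599, apex=5.881, x_land=15.058, impact vy=-10.845
  bounce: vy ← 0.8·10.845 = 8.676
Arc 2: start y=0.000, vy=8.676 → t=1.735, apex=3.764, x_land=31.404, impact vy=-8.676
  bounce: vy ← 0.8·8.676 = 6.941
Arc 3: start y=0.000, vy=6.941 → t=1.388, apex=2.409, x_land=44.481, impact vy=-6.941
  bounce: vy ← 0.8·6.941 = 5.553
Arc 4: start y=0.000, vy=5.553 → t=1.111, apex=1.542, x_land=54.942, impact vy=-5.553
  bounce: vy ← 0.8·5.553 = 4.442
Arc 5: start y=0.000, vy=4.442 → t=0.888, apex=0.987, x_land=63.311, impact vy=-4.442
  bounce: vy ← 0.8·4.442 = 3.554
Arc 6: start y=0.000, vy=3.554 → t=0.711, apex=0.631, x_land=70.007, impact vy=-3.554
  bounce: vy ← 0.8·3.554 = 2.843
Arc 7: start y=0.000, vy=2.843 → t=0.569, apex=0.404, x_land=75.363, impact vy=-2.843
  bounce: vy ← 0.8·2.843 = 2.274

1 1.599 5.881 15.058
2 1.735 3.764 31.404
3 1.388 2.409 44.481
4 1.111 1.542 54.942
5 0.888 0.987 63.311
6 0.711 0.631 70.007
7 0.569 0.404 75.363
final: 75.363 2.274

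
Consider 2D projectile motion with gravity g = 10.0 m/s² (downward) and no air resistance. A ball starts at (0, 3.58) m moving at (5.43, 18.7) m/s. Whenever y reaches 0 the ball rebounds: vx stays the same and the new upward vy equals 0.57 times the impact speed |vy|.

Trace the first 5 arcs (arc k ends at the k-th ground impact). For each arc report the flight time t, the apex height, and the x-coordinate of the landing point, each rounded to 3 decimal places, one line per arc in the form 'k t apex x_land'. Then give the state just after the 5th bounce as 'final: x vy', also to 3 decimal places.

1 3.923 21.065 21.299
2 2.340 6.844 34.005
3 1.334 2.224 41.247
4 0.760 0.722 45.375
5 0.433 0.235 47.728
final: 47.728 1.235

Arc 1: start y=3.580, vy=18.700 → t=3.923, apex=21.065, x_land=21.299, impact vy=-20.525
  bounce: vy ← 0.57·20.525 = 11.699
Arc 2: start y=0.000, vy=11.699 → t=2.340, apex=6.844, x_land=34.005, impact vy=-11.699
  bounce: vy ← 0.57·11.699 = 6.669
Arc 3: start y=0.000, vy=6.669 → t=1.334, apex=2.224, x_land=41.247, impact vy=-6.669
  bounce: vy ← 0.57·6.669 = 3.801
Arc 4: start y=0.000, vy=3.801 → t=0.760, apex=0.722, x_land=45.375, impact vy=-3.801
  bounce: vy ← 0.57·3.801 = 2.167
Arc 5: start y=0.000, vy=2.167 → t=0.433, apex=0.235, x_land=47.728, impact vy=-2.167
  bounce: vy ← 0.57·2.167 = 1.235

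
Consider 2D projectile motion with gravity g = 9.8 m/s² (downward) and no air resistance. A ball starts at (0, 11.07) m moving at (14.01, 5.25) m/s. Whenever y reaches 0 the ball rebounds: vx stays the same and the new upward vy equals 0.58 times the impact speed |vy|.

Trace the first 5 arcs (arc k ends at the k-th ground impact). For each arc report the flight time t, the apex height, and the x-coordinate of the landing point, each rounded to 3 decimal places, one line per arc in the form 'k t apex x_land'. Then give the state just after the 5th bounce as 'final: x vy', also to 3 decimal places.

1 2.131 12.476 29.861
2 1.851 4.197 55.793
3 1.074 1.412 70.834
4 0.623 0.475 79.557
5 0.361 0.160 84.617
final: 84.617 1.026

Arc 1: start y=11.070, vy=5.250 → t=2.131, apex=12.476, x_land=29.861, impact vy=-15.638
  bounce: vy ← 0.58·15.638 = 9.070
Arc 2: start y=0.000, vy=9.070 → t=1.851, apex=4.197, x_land=55.793, impact vy=-9.070
  bounce: vy ← 0.58·9.070 = 5.260
Arc 3: start y=0.000, vy=5.260 → t=1.074, apex=1.412, x_land=70.834, impact vy=-5.260
  bounce: vy ← 0.58·5.260 = 3.051
Arc 4: start y=0.000, vy=3.051 → t=0.623, apex=0.475, x_land=79.557, impact vy=-3.051
  bounce: vy ← 0.58·3.051 = 1.770
Arc 5: start y=0.000, vy=1.770 → t=0.361, apex=0.160, x_land=84.617, impact vy=-1.770
  bounce: vy ← 0.58·1.770 = 1.026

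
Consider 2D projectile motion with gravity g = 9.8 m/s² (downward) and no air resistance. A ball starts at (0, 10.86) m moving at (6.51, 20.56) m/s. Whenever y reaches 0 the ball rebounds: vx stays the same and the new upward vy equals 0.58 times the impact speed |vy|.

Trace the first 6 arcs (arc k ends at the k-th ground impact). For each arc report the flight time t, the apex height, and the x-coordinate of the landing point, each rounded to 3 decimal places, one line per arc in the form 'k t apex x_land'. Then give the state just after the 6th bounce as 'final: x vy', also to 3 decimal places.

Arc 1: start y=10.860, vy=20.560 → t=4.670, apex=32.427, x_land=30.405, impact vy=-25.211
  bounce: vy ← 0.58·25.211 = 14.622
Arc 2: start y=0.000, vy=14.622 → t=2.984, apex=10.908, x_land=49.831, impact vy=-14.622
  bounce: vy ← 0.58·14.622 = 8.481
Arc 3: start y=0.000, vy=8.481 → t=1.731, apex=3.670, x_land=61.099, impact vy=-8.481
  bounce: vy ← 0.58·8.481 = 4.919
Arc 4: start y=0.000, vy=4.919 → t=1.004, apex=1.234, x_land=67.634, impact vy=-4.919
  bounce: vy ← 0.58·4.919 = 2.853
Arc 5: start y=0.000, vy=2.853 → t=0.582, apex=0.415, x_land=71.424, impact vy=-2.853
  bounce: vy ← 0.58·2.853 = 1.655
Arc 6: start y=0.000, vy=1.655 → t=0.338, apex=0.140, x_land=73.622, impact vy=-1.655
  bounce: vy ← 0.58·1.655 = 0.960

1 4.670 32.427 30.405
2 2.984 10.908 49.831
3 1.731 3.670 61.099
4 1.004 1.234 67.634
5 0.582 0.415 71.424
6 0.338 0.140 73.622
final: 73.622 0.960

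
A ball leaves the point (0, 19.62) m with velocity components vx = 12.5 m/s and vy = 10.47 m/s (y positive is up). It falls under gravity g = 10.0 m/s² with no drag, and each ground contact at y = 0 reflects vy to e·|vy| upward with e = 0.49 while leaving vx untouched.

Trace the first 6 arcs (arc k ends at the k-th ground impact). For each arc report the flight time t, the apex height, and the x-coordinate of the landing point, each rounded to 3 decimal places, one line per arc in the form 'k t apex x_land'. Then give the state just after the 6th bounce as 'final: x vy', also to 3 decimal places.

1 3.288 25.101 41.095
2 2.196 6.027 68.542
3 1.076 1.447 81.991
4 0.527 0.347 88.581
5 0.258 0.083 91.810
6 0.127 0.020 93.392
final: 93.392 0.310

Arc 1: start y=19.620, vy=10.470 → t=3.288, apex=25.101, x_land=41.095, impact vy=-22.406
  bounce: vy ← 0.49·22.406 = 10.979
Arc 2: start y=0.000, vy=10.979 → t=2.196, apex=6.027, x_land=68.542, impact vy=-10.979
  bounce: vy ← 0.49·10.979 = 5.380
Arc 3: start y=0.000, vy=5.380 → t=1.076, apex=1.447, x_land=81.991, impact vy=-5.380
  bounce: vy ← 0.49·5.380 = 2.636
Arc 4: start y=0.000, vy=2.636 → t=0.527, apex=0.347, x_land=88.581, impact vy=-2.636
  bounce: vy ← 0.49·2.636 = 1.292
Arc 5: start y=0.000, vy=1.292 → t=0.258, apex=0.083, x_land=91.810, impact vy=-1.292
  bounce: vy ← 0.49·1.292 = 0.633
Arc 6: start y=0.000, vy=0.633 → t=0.127, apex=0.020, x_land=93.392, impact vy=-0.633
  bounce: vy ← 0.49·0.633 = 0.310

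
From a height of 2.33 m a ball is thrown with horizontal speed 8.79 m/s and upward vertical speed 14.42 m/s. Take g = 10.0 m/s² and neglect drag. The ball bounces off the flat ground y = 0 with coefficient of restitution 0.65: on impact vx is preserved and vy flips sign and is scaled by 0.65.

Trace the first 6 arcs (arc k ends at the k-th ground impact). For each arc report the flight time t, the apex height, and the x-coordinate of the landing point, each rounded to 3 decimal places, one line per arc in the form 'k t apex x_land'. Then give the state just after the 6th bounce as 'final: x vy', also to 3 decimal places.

Arc 1: start y=2.330, vy=14.420 → t=3.037, apex=12.727, x_land=26.699, impact vy=-15.954
  bounce: vy ← 0.65·15.954 = 10.370
Arc 2: start y=0.000, vy=10.370 → t=2.074, apex=5.377, x_land=44.930, impact vy=-10.370
  bounce: vy ← 0.65·10.370 = 6.741
Arc 3: start y=0.000, vy=6.741 → t=1.348, apex=2.272, x_land=56.780, impact vy=-6.741
  bounce: vy ← 0.65·6.741 = 4.381
Arc 4: start y=0.000, vy=4.381 → t=0.876, apex=0.960, x_land=64.482, impact vy=-4.381
  bounce: vy ← 0.65·4.381 = 2.848
Arc 5: start y=0.000, vy=2.848 → t=0.570, apex=0.406, x_land=69.489, impact vy=-2.848
  bounce: vy ← 0.65·2.848 = 1.851
Arc 6: start y=0.000, vy=1.851 → t=0.370, apex=0.171, x_land=72.743, impact vy=-1.851
  bounce: vy ← 0.65·1.851 = 1.203

1 3.037 12.727 26.699
2 2.074 5.377 44.930
3 1.348 2.272 56.780
4 0.876 0.960 64.482
5 0.570 0.406 69.489
6 0.370 0.171 72.743
final: 72.743 1.203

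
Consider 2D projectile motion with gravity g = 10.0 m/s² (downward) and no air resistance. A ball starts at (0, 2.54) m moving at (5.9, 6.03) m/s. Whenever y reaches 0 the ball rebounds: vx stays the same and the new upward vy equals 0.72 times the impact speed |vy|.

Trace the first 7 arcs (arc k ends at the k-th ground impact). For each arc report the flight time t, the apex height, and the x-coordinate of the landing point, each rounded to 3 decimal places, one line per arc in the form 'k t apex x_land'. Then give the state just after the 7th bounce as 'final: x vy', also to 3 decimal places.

1 1.537 4.358 9.066
2 1.344 2.259 16.998
3 0.968 1.171 22.709
4 0.697 0.607 26.821
5 0.502 0.315 29.781
6 0.361 0.163 31.913
7 0.260 0.085 33.448
final: 33.448 0.936

Arc 1: start y=2.540, vy=6.030 → t=1.537, apex=4.358, x_land=9.066, impact vy=-9.336
  bounce: vy ← 0.72·9.336 = 6.722
Arc 2: start y=0.000, vy=6.722 → t=1.344, apex=2.259, x_land=16.998, impact vy=-6.722
  bounce: vy ← 0.72·6.722 = 4.840
Arc 3: start y=0.000, vy=4.840 → t=0.968, apex=1.171, x_land=22.709, impact vy=-4.840
  bounce: vy ← 0.72·4.840 = 3.485
Arc 4: start y=0.000, vy=3.485 → t=0.697, apex=0.607, x_land=26.821, impact vy=-3.485
  bounce: vy ← 0.72·3.485 = 2.509
Arc 5: start y=0.000, vy=2.509 → t=0.502, apex=0.315, x_land=29.781, impact vy=-2.509
  bounce: vy ← 0.72·2.509 = 1.806
Arc 6: start y=0.000, vy=1.806 → t=0.361, apex=0.163, x_land=31.913, impact vy=-1.806
  bounce: vy ← 0.72·1.806 = 1.301
Arc 7: start y=0.000, vy=1.301 → t=0.260, apex=0.085, x_land=33.448, impact vy=-1.301
  bounce: vy ← 0.72·1.301 = 0.936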